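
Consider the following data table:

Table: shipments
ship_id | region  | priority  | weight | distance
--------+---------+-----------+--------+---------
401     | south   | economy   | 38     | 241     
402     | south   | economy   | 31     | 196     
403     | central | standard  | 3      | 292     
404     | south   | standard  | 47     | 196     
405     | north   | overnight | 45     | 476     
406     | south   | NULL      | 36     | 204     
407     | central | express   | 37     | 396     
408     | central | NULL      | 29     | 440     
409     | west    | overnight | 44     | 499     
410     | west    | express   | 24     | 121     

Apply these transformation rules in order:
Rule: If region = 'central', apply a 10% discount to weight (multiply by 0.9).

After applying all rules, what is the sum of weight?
327.1

Step 1: Records with region = 'central' have total weight = 69
Step 2: Apply multiplier: 69 × 0.9 = 62.1
Step 3: Other records total: 265
Step 4: Final sum = 62.1 + 265 = 327.1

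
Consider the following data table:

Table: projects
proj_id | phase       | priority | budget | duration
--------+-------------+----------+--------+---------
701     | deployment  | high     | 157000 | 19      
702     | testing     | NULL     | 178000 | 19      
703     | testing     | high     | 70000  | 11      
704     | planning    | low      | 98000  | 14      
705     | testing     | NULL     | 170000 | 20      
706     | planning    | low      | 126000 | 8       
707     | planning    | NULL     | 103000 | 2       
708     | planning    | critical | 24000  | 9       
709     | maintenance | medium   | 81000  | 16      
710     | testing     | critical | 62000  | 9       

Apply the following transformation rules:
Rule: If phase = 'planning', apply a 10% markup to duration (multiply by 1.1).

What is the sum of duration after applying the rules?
130.3

Step 1: Records with phase = 'planning' have total duration = 33
Step 2: Apply multiplier: 33 × 1.1 = 36.3
Step 3: Other records total: 94
Step 4: Final sum = 36.3 + 94 = 130.3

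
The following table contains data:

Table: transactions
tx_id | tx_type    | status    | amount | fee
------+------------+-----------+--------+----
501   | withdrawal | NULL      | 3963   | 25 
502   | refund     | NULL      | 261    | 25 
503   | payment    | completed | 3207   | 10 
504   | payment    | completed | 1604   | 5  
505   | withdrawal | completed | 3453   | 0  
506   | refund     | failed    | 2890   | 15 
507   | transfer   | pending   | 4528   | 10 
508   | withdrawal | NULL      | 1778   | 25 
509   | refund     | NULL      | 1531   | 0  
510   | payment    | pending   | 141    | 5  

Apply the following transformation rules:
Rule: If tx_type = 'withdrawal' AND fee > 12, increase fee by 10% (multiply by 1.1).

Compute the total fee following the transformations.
125.0

Step 1: Find records where tx_type = 'withdrawal' AND fee > 12
Step 2: 2 records match, summing to 50
Step 3: After multiplier: 50 × 1.1 = 55.0
Step 4: Unaffected records sum: 70
Step 5: Final sum = 55.0 + 70 = 125.0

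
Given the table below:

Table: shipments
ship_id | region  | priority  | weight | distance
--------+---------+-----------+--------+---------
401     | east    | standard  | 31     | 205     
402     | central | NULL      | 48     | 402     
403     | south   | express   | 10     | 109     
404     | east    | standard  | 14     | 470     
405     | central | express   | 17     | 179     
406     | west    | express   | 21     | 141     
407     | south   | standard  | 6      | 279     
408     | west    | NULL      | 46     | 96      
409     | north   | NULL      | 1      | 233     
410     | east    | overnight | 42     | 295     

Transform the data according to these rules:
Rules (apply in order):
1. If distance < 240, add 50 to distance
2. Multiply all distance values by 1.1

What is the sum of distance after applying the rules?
2979.9

Step 1: Apply Rule 1 - Add 50 to records with distance < 240
  - 6 records affected: 963 + (6 × 50) = 1263
  - Unaffected records: 1446
  - Sum after Rule 1: 2709
Step 2: Apply Rule 2 - Multiply all by 1.1
  - 2709 × 1.1 = 2979.9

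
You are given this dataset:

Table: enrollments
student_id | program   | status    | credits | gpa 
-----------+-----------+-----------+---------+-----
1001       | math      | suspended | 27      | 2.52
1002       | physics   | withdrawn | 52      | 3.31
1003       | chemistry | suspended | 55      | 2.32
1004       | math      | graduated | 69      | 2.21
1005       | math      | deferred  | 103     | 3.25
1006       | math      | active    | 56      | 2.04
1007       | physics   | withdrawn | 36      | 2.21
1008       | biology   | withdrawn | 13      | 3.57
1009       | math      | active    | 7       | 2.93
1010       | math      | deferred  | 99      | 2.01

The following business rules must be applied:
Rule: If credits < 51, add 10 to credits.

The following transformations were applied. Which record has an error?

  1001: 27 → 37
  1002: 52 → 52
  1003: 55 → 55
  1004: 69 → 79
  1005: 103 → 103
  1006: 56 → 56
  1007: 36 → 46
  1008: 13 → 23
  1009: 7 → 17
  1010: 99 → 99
Record 1004 has an error. The correct transformed value should be 69, not 79.

Step 1: Check each record against the rule
Step 2: Record 1004 has credits = 69
Step 3: Since 69 >= 51, the bonus should not have been applied
Step 4: Correct value = 69, but claimed value = 79
Conclusion: Record 1004 has the error.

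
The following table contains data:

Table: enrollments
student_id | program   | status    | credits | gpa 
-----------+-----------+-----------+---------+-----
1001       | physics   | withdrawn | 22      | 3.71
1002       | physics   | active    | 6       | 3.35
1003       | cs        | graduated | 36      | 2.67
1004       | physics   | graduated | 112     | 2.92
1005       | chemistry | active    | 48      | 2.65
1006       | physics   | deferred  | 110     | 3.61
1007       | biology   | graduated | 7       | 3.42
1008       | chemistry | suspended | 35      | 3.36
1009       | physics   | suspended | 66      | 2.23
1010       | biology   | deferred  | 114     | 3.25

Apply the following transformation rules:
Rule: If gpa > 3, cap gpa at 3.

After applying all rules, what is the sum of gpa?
28.47

Step 1: 6 records have gpa > 3
Step 2: These records originally summed to 20.7
Step 3: After capping: 6 × 3 = 18
Step 4: Unaffected records sum: 10.47
Step 5: Final sum = 18 + 10.47 = 28.47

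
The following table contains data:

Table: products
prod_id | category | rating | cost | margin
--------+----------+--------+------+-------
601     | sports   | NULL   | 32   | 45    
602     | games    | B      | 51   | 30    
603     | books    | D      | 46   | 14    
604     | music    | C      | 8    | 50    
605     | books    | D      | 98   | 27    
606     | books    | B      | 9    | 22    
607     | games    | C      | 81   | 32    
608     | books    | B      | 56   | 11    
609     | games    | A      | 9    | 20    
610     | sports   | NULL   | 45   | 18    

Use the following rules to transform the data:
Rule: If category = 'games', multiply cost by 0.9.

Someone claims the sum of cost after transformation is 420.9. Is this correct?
Yes, the result is correct.

Step 1: Calculate the correct sum after transformation
Step 2: Apply multiplier 0.9 to records where category = 'games'
Step 3: Correct result = 420.9
Step 4: Claimed result = 420.9
Step 5: 420.9 = 420.9 ✓
Conclusion: The claimed result is correct.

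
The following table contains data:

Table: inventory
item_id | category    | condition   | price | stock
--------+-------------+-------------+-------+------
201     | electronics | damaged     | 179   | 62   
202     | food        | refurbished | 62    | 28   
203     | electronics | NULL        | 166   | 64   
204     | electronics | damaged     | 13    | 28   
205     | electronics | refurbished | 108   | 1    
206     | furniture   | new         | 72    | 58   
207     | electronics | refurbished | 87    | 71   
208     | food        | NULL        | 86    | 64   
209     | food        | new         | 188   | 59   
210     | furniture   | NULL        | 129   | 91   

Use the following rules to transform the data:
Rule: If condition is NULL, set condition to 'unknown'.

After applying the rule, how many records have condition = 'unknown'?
3

Step 1: Count records where condition IS NULL
Step 2: Found 3 records with NULL condition
Step 3: These records will have condition set to 'unknown'
Step 4: Records already having condition = 'unknown': 0
Step 5: Answer: 3 + 0 = 3 records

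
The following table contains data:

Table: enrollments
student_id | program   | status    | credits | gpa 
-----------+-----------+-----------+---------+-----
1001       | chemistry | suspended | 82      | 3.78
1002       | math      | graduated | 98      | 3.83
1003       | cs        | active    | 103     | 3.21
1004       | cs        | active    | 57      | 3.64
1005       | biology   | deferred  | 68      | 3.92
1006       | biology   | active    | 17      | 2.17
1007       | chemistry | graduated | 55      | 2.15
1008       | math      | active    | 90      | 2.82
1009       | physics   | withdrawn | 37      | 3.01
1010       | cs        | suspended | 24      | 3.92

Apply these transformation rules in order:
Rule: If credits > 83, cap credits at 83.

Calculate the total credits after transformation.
589

Step 1: 3 records have credits > 83
Step 2: These records originally summed to 291
Step 3: After capping: 3 × 83 = 249
Step 4: Unaffected records sum: 340
Step 5: Final sum = 249 + 340 = 589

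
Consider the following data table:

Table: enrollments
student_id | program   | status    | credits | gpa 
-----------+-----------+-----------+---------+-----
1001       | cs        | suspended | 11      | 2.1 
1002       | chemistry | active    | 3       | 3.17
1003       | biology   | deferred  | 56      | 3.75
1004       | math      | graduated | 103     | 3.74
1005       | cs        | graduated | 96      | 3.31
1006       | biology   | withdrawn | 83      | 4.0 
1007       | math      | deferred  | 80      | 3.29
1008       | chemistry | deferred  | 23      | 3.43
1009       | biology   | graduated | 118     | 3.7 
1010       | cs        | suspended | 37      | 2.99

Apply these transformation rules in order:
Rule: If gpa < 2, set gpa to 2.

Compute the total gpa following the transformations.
33.48

Step 1: 0 records have gpa < 2
Step 2: These records originally summed to 0
Step 3: After setting to minimum: 0 × 2 = 0
Step 4: Unaffected records sum: 33.48
Step 5: Final sum = 0 + 33.48 = 33.48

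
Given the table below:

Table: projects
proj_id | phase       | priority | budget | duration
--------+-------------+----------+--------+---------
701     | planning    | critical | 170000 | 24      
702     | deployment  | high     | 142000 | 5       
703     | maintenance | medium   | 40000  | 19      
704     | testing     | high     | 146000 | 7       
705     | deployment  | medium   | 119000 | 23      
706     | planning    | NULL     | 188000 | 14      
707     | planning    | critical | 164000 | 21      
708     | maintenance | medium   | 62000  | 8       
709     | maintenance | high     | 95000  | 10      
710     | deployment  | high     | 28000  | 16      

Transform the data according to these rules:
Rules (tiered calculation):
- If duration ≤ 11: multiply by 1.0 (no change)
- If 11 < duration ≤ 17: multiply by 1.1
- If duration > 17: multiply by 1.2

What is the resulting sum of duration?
167.4

Step 1: Tier 1 (duration ≤ 11): 4 records, sum = 30 × 1.0 = 30.0
Step 2: Tier 2 (11 < duration ≤ 17): 2 records, sum = 30 × 1.1 = 33.0
Step 3: Tier 3 (duration > 17): 4 records, sum = 87 × 1.2 = 104.4
Step 4: Final sum = 30.0 + 33.0 + 104.4 = 167.4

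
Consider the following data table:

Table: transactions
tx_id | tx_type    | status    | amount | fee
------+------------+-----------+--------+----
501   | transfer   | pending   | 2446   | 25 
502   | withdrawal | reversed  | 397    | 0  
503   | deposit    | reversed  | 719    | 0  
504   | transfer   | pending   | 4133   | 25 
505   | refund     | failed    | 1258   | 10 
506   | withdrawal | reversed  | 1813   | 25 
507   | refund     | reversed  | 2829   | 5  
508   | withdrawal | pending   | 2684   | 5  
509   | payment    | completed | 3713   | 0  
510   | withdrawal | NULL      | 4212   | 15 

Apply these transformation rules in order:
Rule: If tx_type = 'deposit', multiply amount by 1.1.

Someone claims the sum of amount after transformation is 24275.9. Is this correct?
Yes, the result is correct.

Step 1: Calculate the correct sum after transformation
Step 2: Apply multiplier 1.1 to records where tx_type = 'deposit'
Step 3: Correct result = 24275.9
Step 4: Claimed result = 24275.9
Step 5: 24275.9 = 24275.9 ✓
Conclusion: The claimed result is correct.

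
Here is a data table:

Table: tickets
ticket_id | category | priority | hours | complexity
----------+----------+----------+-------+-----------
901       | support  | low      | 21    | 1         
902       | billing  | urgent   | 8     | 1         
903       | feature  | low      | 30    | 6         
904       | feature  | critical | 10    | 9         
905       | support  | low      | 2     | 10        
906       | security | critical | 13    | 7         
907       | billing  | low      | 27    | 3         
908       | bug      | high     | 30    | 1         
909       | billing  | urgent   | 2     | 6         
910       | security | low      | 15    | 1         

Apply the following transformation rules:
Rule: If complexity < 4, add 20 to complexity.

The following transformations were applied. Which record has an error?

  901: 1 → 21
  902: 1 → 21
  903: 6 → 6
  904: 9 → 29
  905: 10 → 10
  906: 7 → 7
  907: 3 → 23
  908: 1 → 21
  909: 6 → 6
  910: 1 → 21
Record 904 has an error. The correct transformed value should be 9, not 29.

Step 1: Check each record against the rule
Step 2: Record 904 has complexity = 9
Step 3: Since 9 >= 4, the bonus should not have been applied
Step 4: Correct value = 9, but claimed value = 29
Conclusion: Record 904 has the error.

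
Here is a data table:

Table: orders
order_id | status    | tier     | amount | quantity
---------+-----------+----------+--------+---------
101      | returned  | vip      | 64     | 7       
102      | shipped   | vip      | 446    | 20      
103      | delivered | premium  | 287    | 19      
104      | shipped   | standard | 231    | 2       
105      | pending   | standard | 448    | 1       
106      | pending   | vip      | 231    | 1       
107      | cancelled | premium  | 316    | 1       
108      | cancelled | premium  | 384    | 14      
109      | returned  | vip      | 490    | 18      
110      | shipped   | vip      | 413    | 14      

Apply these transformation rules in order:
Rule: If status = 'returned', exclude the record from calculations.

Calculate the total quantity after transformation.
72

Step 1: Identify records where status = 'returned'
Step 2: The excluded records sum to 25
Step 3: Original total quantity = 97
Step 4: Remaining total = 97 - 25 = 72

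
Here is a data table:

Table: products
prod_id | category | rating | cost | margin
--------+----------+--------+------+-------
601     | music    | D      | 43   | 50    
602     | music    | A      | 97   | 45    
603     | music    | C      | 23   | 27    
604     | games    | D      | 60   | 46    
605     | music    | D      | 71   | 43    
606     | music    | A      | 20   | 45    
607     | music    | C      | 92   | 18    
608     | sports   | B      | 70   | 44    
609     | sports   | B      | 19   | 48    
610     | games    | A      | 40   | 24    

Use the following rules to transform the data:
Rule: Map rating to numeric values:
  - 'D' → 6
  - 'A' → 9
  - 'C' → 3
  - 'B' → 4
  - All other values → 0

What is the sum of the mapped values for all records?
59

Step 1: Apply mapping to each record
Step 2: Count by status:
  'D': 3 records × 6 = 18
  'A': 3 records × 9 = 27
  'C': 2 records × 3 = 6
  'B': 2 records × 4 = 8
Step 3: Sum all mapped values = 59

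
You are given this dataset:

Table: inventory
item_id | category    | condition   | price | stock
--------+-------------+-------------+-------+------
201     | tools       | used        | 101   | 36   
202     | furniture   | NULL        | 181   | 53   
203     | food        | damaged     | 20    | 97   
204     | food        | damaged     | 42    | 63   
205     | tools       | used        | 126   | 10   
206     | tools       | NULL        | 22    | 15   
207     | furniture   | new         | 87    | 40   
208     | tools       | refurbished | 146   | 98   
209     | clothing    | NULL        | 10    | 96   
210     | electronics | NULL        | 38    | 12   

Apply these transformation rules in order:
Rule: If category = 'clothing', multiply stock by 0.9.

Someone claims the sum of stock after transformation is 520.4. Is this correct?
No, the correct result is 510.4.

Step 1: Calculate the correct sum after transformation
Step 2: Apply multiplier 0.9 to records where category = 'clothing'
Step 3: Correct result = 510.4
Step 4: Claimed result = 520.4
Step 5: 510.4 ≠ 520.4
Conclusion: The claimed result is incorrect. The correct answer is 510.4.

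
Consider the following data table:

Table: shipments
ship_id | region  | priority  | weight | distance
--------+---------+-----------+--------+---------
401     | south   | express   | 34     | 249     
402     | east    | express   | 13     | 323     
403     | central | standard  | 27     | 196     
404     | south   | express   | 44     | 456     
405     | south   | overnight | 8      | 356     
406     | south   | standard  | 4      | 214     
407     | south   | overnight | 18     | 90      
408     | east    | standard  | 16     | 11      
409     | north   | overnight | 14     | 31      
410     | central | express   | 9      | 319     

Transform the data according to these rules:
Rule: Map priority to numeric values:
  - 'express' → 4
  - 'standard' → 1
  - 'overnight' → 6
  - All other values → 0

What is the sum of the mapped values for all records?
37

Step 1: Apply mapping to each record
Step 2: Count by status:
  'express': 4 records × 4 = 16
  'standard': 3 records × 1 = 3
  'overnight': 3 records × 6 = 18
Step 3: Sum all mapped values = 37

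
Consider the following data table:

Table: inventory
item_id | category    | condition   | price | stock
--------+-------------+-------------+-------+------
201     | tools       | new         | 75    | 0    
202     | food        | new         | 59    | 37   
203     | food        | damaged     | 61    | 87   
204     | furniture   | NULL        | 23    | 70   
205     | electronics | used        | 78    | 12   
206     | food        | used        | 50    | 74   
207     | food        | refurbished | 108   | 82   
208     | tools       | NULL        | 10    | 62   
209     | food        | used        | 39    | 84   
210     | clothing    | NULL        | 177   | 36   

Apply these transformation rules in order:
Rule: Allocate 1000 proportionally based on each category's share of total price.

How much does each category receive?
clothing: 260.29, electronics: 114.71, food: 466.18, furniture: 33.82, tools: 125.0

Step 1: Calculate total price = 680
Step 2: Calculate each category's proportion:
  clothing: 177/680 = 26.03% → 260.29
  electronics: 78/680 = 11.47% → 114.71
  food: 317/680 = 46.62% → 466.18
  furniture: 23/680 = 3.38% → 33.82
  tools: 85/680 = 12.50% → 125.0
Step 3: Verify: sum of allocations ≈ 1000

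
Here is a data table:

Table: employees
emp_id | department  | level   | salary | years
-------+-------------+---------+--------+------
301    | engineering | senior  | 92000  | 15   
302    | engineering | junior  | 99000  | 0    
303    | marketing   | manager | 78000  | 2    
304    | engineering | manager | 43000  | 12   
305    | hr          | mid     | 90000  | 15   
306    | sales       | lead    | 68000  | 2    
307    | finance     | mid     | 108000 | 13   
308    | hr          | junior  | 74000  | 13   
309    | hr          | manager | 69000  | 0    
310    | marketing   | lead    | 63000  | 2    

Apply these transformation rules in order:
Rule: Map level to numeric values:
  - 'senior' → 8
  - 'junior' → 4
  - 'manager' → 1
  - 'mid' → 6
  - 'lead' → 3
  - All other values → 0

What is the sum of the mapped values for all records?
37

Step 1: Apply mapping to each record
Step 2: Count by status:
  'senior': 1 records × 8 = 8
  'junior': 2 records × 4 = 8
  'manager': 3 records × 1 = 3
  'mid': 2 records × 6 = 12
  'lead': 2 records × 3 = 6
Step 3: Sum all mapped values = 37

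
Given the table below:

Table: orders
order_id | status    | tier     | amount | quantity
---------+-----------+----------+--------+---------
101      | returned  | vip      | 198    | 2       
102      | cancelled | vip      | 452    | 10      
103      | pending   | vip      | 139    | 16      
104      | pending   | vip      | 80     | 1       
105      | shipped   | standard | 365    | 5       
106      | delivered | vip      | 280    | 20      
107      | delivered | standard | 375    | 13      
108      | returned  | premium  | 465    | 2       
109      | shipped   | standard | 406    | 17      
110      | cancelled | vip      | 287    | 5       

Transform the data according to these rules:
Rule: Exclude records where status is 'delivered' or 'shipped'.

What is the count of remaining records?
6

Step 1: Count records to exclude
  - 2 (delivered) + 2 (shipped) = 4 records
Step 2: Total records: 10
Step 3: Remaining = 10 - 4 = 6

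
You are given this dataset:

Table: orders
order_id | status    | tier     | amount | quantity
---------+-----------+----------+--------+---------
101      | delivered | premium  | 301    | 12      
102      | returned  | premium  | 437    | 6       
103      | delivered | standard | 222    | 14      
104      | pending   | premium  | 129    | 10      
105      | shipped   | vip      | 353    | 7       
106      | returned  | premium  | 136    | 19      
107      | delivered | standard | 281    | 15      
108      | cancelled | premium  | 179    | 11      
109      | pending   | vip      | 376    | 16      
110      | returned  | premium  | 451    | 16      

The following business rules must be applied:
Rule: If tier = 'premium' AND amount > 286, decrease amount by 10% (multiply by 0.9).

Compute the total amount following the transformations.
2746.1

Step 1: Find records where tier = 'premium' AND amount > 286
Step 2: 3 records match, summing to 1189
Step 3: After multiplier: 1189 × 0.9 = 1070.1
Step 4: Unaffected records sum: 1676
Step 5: Final sum = 1070.1 + 1676 = 2746.1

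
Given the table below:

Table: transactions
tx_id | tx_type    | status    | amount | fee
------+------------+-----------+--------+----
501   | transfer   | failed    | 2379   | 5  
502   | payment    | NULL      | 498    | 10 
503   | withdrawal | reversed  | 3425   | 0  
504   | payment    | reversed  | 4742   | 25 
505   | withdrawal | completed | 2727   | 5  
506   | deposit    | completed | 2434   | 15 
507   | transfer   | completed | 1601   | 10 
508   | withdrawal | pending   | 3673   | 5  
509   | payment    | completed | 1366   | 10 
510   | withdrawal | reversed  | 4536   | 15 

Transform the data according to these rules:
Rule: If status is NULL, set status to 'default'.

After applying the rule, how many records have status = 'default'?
1

Step 1: Count records where status IS NULL
Step 2: Found 1 records with NULL status
Step 3: These records will have status set to 'default'
Step 4: Records already having status = 'default': 0
Step 5: Answer: 1 + 0 = 1 records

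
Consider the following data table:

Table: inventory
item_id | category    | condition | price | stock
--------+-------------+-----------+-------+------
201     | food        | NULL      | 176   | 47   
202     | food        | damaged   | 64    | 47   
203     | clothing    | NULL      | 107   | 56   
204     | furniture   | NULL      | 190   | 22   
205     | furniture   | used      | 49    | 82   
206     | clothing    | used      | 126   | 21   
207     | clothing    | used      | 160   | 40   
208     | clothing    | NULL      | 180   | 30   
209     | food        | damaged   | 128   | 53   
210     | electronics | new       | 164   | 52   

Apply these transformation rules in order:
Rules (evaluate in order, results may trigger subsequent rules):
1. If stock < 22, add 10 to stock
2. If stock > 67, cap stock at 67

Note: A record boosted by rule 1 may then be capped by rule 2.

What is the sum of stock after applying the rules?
445

Step 1: Apply rule 1 to records with stock < 22
  - 1 records get bonus of 10
  - Of these, 0 records then exceed 67 and get capped
Step 2: Apply rule 2 to records with stock > 67
  - 1 records (original) are capped
Step 3: Calculate final sum = 445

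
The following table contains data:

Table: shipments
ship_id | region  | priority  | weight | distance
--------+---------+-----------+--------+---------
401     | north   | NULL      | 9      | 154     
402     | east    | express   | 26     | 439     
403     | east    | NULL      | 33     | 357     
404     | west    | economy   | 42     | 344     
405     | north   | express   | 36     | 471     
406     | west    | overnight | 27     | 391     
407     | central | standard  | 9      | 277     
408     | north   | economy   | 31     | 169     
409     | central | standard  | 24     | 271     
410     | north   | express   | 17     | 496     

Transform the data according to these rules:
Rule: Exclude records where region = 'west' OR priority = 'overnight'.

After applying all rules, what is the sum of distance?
2634

Step 1: Find records where region = 'west' OR priority = 'overnight'
Step 2: 2 records match, summing to 735
Step 3: Original sum: 3369
Step 4: Remaining sum = 3369 - 735 = 2634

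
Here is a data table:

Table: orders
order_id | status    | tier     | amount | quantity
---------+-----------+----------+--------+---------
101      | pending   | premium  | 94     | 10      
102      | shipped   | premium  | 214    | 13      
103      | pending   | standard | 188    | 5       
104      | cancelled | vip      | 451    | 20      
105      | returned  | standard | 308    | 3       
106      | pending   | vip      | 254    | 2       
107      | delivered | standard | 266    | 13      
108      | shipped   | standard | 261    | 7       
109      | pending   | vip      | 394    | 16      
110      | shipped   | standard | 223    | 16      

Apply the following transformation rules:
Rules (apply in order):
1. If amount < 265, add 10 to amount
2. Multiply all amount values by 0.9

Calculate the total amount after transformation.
2441.7

Step 1: Apply Rule 1 - Add 10 to records with amount < 265
  - 6 records affected: 1234 + (6 × 10) = 1294
  - Unaffected records: 1419
  - Sum after Rule 1: 2713
Step 2: Apply Rule 2 - Multiply all by 0.9
  - 2713 × 0.9 = 2441.7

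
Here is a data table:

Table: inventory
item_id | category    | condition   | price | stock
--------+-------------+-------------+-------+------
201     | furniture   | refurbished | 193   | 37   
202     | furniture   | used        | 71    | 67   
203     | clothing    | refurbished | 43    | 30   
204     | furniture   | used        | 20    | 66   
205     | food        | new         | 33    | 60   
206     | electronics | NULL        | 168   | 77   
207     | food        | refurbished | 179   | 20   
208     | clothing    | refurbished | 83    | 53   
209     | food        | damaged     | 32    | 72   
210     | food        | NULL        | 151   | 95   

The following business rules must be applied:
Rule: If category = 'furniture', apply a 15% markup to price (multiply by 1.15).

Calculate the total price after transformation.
1015.6

Step 1: Records with category = 'furniture' have total price = 284
Step 2: Apply multiplier: 284 × 1.15 = 326.6
Step 3: Other records total: 689
Step 4: Final sum = 326.6 + 689 = 1015.6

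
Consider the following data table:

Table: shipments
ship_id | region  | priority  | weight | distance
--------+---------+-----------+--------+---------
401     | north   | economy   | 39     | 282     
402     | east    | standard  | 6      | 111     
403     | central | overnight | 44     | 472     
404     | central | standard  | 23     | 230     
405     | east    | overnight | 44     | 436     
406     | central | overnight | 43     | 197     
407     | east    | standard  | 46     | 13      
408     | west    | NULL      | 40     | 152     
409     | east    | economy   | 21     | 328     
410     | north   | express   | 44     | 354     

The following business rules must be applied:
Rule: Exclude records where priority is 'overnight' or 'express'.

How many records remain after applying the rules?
6

Step 1: Count records to exclude
  - 3 (overnight) + 1 (express) = 4 records
Step 2: Total records: 10
Step 3: Remaining = 10 - 4 = 6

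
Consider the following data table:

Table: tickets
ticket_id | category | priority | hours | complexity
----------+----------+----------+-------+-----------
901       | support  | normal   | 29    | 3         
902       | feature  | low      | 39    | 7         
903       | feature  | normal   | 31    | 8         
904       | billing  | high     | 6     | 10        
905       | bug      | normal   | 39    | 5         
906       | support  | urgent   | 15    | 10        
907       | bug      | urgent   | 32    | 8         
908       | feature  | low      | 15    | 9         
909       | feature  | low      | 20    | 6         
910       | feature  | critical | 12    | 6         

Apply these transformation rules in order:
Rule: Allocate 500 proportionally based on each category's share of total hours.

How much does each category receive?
billing: 12.61, bug: 149.16, feature: 245.8, support: 92.44

Step 1: Calculate total hours = 238
Step 2: Calculate each category's proportion:
  billing: 6/238 = 2.52% → 12.61
  bug: 71/238 = 29.83% → 149.16
  feature: 117/238 = 49.16% → 245.8
  support: 44/238 = 18.49% → 92.44
Step 3: Verify: sum of allocations ≈ 500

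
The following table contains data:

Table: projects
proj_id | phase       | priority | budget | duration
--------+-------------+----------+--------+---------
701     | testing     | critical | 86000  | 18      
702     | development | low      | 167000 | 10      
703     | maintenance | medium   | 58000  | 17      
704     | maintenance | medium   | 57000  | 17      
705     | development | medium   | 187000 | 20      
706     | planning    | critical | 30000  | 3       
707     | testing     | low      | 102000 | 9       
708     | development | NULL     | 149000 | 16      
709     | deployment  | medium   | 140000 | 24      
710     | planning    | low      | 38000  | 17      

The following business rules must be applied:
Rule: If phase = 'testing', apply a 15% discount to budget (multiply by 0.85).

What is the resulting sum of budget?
985800.0

Step 1: Records with phase = 'testing' have total budget = 188000
Step 2: Apply multiplier: 188000 × 0.85 = 159800.0
Step 3: Other records total: 826000
Step 4: Final sum = 159800.0 + 826000 = 985800.0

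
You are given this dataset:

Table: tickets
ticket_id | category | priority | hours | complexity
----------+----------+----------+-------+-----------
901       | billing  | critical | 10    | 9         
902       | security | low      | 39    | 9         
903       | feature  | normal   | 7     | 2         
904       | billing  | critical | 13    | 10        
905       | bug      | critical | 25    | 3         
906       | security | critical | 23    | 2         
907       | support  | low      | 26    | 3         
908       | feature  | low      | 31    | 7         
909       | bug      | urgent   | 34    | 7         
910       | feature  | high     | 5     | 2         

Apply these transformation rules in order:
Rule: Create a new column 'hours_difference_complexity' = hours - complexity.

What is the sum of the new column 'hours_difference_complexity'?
159

Step 1: For each record, compute hours - complexity
Example calculations:
  10 - 9 = 1
  39 - 9 = 30
  7 - 2 = 5
  ...
Step 2: Sum all derived values
Step 3: Total = 159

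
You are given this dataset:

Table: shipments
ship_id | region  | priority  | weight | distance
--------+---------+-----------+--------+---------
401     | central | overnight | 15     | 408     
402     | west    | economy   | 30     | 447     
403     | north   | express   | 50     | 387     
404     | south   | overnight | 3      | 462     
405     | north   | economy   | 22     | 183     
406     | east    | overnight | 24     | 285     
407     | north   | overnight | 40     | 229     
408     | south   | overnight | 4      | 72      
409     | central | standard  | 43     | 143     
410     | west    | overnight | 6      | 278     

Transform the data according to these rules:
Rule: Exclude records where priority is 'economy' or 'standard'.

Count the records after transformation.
7

Step 1: Count records to exclude
  - 2 (economy) + 1 (standard) = 3 records
Step 2: Total records: 10
Step 3: Remaining = 10 - 3 = 7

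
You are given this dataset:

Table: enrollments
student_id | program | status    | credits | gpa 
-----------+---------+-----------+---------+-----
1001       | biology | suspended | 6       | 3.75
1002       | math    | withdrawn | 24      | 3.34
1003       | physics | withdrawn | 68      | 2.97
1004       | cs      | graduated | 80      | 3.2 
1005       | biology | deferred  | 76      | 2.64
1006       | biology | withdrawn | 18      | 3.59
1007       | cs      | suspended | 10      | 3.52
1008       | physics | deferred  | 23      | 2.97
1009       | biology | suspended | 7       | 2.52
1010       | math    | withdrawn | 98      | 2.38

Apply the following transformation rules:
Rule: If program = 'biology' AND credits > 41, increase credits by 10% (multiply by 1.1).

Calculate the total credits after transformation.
417.6

Step 1: Find records where program = 'biology' AND credits > 41
Step 2: 1 records match, summing to 76
Step 3: After multiplier: 76 × 1.1 = 83.6
Step 4: Unaffected records sum: 334
Step 5: Final sum = 83.6 + 334 = 417.6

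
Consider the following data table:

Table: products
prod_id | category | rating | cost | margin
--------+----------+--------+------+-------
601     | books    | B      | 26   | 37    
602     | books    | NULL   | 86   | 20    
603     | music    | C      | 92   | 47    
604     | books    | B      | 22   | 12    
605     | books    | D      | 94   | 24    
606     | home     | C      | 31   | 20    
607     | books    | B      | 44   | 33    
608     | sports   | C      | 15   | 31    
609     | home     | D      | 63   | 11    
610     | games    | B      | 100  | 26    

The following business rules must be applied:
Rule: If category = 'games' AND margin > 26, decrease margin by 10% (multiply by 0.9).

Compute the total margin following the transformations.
261

Step 1: Find records where category = 'games' AND margin > 26
Step 2: 0 records match, summing to 0
Step 3: After multiplier: 0 × 0.9 = 0.0
Step 4: Unaffected records sum: 261
Step 5: Final sum = 0.0 + 261 = 261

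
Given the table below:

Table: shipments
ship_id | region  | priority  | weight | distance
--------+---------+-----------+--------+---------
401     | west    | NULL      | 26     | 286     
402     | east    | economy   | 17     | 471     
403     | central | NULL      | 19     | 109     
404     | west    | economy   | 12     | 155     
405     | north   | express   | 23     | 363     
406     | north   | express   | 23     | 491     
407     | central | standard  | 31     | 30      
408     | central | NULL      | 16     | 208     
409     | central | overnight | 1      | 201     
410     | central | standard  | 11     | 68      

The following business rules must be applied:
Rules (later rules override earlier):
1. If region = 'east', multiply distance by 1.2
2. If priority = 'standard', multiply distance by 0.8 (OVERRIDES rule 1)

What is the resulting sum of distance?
2456.6

Step 1: Rule 2 takes priority for records with priority = 'standard'
  - 2 records: 98 × 0.8 = 78.4
Step 2: Rule 1 applies to remaining records with region = 'east'
  - 1 records: 471 × 1.2 = 565.2
Step 3: Other records unchanged: 1813
Step 4: Final sum = 78.4 + 565.2 + 1813 = 2456.6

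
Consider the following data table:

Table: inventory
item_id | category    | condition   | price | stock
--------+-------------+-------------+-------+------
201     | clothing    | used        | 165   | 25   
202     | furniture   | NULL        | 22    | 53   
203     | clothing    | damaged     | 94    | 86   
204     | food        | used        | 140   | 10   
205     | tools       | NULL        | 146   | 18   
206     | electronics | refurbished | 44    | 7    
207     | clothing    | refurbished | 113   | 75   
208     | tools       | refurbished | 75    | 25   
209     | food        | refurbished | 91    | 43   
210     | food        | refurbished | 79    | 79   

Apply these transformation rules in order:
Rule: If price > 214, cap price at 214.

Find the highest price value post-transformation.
165

Step 1: Original maximum price = 165
Step 2: Check cap of 214 against maximum
Step 3: No records exceed the cap (max 165 <= cap 214), so no capping applies
Step 4: Maximum after transformation = 165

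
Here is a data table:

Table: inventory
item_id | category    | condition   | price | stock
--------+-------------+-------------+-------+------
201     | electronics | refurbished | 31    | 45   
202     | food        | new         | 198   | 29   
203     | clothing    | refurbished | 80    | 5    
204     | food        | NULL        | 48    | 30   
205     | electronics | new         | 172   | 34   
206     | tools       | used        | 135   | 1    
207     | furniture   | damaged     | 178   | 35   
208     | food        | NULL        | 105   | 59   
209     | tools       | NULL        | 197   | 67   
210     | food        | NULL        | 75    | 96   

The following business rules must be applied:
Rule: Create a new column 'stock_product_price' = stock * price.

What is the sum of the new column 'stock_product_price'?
47784

Step 1: For each record, compute stock * price
Example calculations:
  45 * 31 = 1395
  29 * 198 = 5742
  5 * 80 = 400
  ...
Step 2: Sum all derived values
Step 3: Total = 47784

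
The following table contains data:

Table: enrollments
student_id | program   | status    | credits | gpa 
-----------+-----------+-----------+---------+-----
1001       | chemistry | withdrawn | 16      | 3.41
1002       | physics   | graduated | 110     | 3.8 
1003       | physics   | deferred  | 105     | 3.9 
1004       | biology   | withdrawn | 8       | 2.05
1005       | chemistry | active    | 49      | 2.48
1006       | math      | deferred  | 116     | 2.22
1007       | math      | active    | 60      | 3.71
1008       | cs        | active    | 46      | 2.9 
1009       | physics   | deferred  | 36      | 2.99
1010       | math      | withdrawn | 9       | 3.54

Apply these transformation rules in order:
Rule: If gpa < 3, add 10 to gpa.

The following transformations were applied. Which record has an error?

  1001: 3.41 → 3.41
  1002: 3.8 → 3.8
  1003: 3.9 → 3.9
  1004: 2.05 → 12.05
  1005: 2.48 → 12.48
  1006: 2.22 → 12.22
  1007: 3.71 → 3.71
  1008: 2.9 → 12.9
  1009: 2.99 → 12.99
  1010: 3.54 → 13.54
Record 1010 has an error. The correct transformed value should be 3.54, not 13.54.

Step 1: Check each record against the rule
Step 2: Record 1010 has gpa = 3.54
Step 3: Since 3.54 >= 3, the bonus should not have been applied
Step 4: Correct value = 3.54, but claimed value = 13.54
Conclusion: Record 1010 has the error.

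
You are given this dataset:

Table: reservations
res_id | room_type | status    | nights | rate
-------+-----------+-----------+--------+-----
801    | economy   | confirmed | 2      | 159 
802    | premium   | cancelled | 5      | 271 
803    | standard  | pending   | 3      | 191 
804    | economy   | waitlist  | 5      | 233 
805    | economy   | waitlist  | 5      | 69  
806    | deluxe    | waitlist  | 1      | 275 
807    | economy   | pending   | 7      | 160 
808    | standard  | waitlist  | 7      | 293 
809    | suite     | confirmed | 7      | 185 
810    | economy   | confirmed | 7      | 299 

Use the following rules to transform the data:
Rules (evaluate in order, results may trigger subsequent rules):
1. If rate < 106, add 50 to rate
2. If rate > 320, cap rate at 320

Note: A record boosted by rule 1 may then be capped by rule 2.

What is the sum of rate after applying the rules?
2185

Step 1: Apply rule 1 to records with rate < 106
  - 1 records get bonus of 50
  - Of these, 0 records then exceed 320 and get capped
Step 2: Apply rule 2 to records with rate > 320
  - 0 records (original) are capped
Step 3: Calculate final sum = 2185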